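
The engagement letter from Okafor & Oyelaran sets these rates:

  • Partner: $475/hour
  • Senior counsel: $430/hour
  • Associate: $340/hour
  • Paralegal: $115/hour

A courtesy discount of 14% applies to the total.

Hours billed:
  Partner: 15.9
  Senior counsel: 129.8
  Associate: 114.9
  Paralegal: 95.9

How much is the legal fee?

Partner: 15.9 × $475 = $7,552.50
Senior counsel: 129.8 × $430 = $55,814.00
Associate: 114.9 × $340 = $39,066.00
Paralegal: 95.9 × $115 = $11,028.50
Subtotal: $113,461.00
Less 14% discount: −$15,884.54
Total: $113,461.00 − $15,884.54 = $97,576.46

$97,576.46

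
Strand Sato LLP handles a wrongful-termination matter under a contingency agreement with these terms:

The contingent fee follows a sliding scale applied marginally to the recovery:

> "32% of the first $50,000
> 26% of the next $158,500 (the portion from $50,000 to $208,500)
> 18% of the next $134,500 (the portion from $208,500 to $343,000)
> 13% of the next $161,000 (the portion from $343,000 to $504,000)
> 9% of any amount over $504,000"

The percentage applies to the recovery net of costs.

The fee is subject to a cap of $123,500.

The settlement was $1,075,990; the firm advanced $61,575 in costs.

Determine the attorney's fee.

$123,500.00

Fee base (net of costs): $1,075,990 − $61,575 = $1,014,415
First $50,000 at 32% = $16,000.00
Next $158,500 at 26% = $41,210.00
Next $134,500 at 18% = $24,210.00
Next $161,000 at 13% = $20,930.00
Remaining $510,415 at 9% = $45,937.35
Fee: $16,000.00 + $41,210.00 + $24,210.00 + $20,930.00 + $45,937.35 = $148,287.35
$148,287.35 exceeds the $123,500 cap, so the fee is capped at $123,500.00.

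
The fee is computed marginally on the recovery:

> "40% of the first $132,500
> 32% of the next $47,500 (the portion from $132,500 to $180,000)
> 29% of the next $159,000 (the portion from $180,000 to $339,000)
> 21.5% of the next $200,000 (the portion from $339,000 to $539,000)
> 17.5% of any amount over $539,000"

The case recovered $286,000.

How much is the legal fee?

First $132,500 at 40% = $53,000.00
Next $47,500 at 32% = $15,200.00
Remaining $106,000 at 29% = $30,740.00
Fee: $53,000.00 + $15,200.00 + $30,740.00 = $98,940.00

$98,940.00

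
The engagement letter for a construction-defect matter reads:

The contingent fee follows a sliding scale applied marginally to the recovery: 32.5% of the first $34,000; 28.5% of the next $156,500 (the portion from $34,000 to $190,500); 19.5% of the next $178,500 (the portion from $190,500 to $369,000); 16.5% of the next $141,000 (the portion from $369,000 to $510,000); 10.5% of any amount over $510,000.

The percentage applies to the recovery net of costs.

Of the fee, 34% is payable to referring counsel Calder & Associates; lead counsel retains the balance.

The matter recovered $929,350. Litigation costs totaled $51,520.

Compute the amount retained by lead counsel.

Fee base (net of costs): $929,350 − $51,520 = $877,830
First $34,000 at 32.5% = $11,050.00
Next $156,500 at 28.5% = $44,602.50
Next $178,500 at 19.5% = $34,807.50
Next $141,000 at 16.5% = $23,265.00
Remaining $367,830 at 10.5% = $38,622.15
Fee: $11,050.00 + $44,602.50 + $34,807.50 + $23,265.00 + $38,622.15 = $152,347.15
Referral share: 34% of $152,347.15 = $51,798.03; lead counsel retains $152,347.15 − $51,798.03 = $100,549.12.

$100,549.12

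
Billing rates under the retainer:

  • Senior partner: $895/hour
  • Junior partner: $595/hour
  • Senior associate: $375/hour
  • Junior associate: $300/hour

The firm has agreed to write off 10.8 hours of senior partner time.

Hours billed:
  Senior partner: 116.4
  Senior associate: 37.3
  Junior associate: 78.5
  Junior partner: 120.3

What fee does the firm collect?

Senior partner: 116.4 × $895 = $104,178.00
Junior partner: 120.3 × $595 = $71,578.50
Senior associate: 37.3 × $375 = $13,987.50
Junior associate: 78.5 × $300 = $23,550.00
Subtotal: $213,294.00
Write-off: 10.8 × $895 = $9,666.00
Total: $213,294.00 − $9,666.00 = $203,628.00

$203,628.00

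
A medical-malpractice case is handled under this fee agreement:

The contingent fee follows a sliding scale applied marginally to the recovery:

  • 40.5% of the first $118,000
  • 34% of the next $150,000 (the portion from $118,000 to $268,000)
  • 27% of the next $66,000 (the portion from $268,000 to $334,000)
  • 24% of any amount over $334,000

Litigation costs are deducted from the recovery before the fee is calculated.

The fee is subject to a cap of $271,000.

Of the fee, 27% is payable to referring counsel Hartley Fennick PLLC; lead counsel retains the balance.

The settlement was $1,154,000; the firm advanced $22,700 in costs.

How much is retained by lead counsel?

Fee base (net of costs): $1,154,000 − $22,700 = $1,131,300
First $118,000 at 40.5% = $47,790.00
Next $150,000 at 34% = $51,000.00
Next $66,000 at 27% = $17,820.00
Remaining $797,300 at 24% = $191,352.00
Fee: $47,790.00 + $51,000.00 + $17,820.00 + $191,352.00 = $307,962.00
$307,962.00 exceeds the $271,000 cap, so the fee is capped at $271,000.00.
Referral share: 27% of $271,000.00 = $73,170.00; lead counsel retains $271,000.00 − $73,170.00 = $197,830.00.

$197,830.00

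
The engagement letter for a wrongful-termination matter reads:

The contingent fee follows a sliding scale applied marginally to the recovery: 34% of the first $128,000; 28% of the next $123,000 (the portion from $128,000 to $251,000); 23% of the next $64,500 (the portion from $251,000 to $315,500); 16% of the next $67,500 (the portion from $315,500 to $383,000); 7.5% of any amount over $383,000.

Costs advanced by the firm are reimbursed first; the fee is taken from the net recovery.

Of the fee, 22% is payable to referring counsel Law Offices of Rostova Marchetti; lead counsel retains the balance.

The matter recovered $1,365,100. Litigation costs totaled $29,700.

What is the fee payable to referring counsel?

$38,505.50

Fee base (net of costs): $1,365,100 − $29,700 = $1,335,400
First $128,000 at 34% = $43,520.00
Next $123,000 at 28% = $34,440.00
Next $64,500 at 23% = $14,835.00
Next $67,500 at 16% = $10,800.00
Remaining $952,400 at 7.5% = $71,430.00
Fee: $43,520.00 + $34,440.00 + $14,835.00 + $10,800.00 + $71,430.00 = $175,025.00
Referral share: 22% of $175,025.00 = $38,505.50; lead counsel retains $175,025.00 − $38,505.50 = $136,519.50.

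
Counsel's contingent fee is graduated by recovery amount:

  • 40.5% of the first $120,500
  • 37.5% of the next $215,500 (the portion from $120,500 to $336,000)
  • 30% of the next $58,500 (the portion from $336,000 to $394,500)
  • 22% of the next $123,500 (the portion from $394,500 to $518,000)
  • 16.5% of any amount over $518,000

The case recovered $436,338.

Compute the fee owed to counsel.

$156,369.36

First $120,500 at 40.5% = $48,802.50
Next $215,500 at 37.5% = $80,812.50
Next $58,500 at 30% = $17,550.00
Remaining $41,838 at 22% = $9,204.36
Fee: $48,802.50 + $80,812.50 + $17,550.00 + $9,204.36 = $156,369.36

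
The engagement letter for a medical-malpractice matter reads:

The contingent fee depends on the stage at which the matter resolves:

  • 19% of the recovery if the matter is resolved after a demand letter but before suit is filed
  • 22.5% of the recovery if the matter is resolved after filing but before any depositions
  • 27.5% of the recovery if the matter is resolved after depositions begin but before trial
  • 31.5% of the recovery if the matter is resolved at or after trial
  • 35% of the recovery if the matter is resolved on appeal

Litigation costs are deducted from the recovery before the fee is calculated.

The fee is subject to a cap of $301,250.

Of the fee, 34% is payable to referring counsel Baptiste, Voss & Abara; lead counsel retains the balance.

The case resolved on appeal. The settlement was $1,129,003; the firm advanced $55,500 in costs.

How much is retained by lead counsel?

$198,825.00

Fee base (net of costs): $1,129,003 − $55,500 = $1,073,503
The matter resolved on appeal, so the 35% rate applies.
$1,073,503 × 35% = $375,726.05
$375,726.05 exceeds the $301,250 cap, so the fee is capped at $301,250.00.
Referral share: 34% of $301,250.00 = $102,425.00; lead counsel retains $301,250.00 − $102,425.00 = $198,825.00.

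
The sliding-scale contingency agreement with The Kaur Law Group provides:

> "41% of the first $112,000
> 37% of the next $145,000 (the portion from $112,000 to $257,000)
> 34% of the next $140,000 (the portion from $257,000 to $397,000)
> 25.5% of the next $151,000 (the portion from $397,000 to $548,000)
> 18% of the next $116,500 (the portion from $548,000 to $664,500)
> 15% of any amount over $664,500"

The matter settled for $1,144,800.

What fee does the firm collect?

$278,690.00

First $112,000 at 41% = $45,920.00
Next $145,000 at 37% = $53,650.00
Next $140,000 at 34% = $47,600.00
Next $151,000 at 25.5% = $38,505.00
Next $116,500 at 18% = $20,970.00
Remaining $480,300 at 15% = $72,045.00
Fee: $45,920.00 + $53,650.00 + $47,600.00 + $38,505.00 + $20,970.00 + $72,045.00 = $278,690.00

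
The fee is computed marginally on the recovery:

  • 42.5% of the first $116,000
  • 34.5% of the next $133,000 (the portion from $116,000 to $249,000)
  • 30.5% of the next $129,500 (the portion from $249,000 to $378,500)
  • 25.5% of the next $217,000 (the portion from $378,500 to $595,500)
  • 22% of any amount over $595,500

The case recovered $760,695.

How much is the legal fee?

First $116,000 at 42.5% = $49,300.00
Next $133,000 at 34.5% = $45,885.00
Next $129,500 at 30.5% = $39,497.50
Next $217,000 at 25.5% = $55,335.00
Remaining $165,195 at 22% = $36,342.90
Fee: $49,300.00 + $45,885.00 + $39,497.50 + $55,335.00 + $36,342.90 = $226,360.40

$226,360.40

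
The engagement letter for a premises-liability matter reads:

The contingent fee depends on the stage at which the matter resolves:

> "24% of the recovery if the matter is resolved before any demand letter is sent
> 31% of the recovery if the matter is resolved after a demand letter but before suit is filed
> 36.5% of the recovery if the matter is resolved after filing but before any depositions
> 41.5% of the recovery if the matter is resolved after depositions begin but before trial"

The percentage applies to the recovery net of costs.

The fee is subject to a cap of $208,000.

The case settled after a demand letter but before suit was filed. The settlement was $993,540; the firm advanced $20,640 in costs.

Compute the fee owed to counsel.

Fee base (net of costs): $993,540 − $20,640 = $972,900
The matter settled after a demand letter but before suit was filed, so the 31% rate applies.
$972,900 × 31% = $301,599.00
$301,599.00 exceeds the $208,000 cap, so the fee is capped at $208,000.00.

$208,000.00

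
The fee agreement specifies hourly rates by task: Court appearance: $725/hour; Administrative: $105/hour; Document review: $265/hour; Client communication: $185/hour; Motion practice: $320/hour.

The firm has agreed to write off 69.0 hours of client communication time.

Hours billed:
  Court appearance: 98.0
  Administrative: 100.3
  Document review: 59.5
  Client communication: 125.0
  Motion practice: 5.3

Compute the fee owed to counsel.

Court appearance: 98.0 × $725 = $71,050.00
Administrative: 100.3 × $105 = $10,531.50
Document review: 59.5 × $265 = $15,767.50
Client communication: 125.0 × $185 = $23,125.00
Motion practice: 5.3 × $320 = $1,696.00
Subtotal: $122,170.00
Write-off: 69.0 × $185 = $12,765.00
Total: $122,170.00 − $12,765.00 = $109,405.00

$109,405.00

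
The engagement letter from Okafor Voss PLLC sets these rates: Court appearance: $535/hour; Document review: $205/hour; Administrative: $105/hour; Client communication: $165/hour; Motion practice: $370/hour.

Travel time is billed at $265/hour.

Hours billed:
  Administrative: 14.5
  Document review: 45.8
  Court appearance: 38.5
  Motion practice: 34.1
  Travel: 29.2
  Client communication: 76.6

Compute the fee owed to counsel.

$64,503.00

Court appearance: 38.5 × $535 = $20,597.50
Document review: 45.8 × $205 = $9,389.00
Administrative: 14.5 × $105 = $1,522.50
Client communication: 76.6 × $165 = $12,639.00
Motion practice: 34.1 × $370 = $12,617.00
Subtotal: $20,597.50 + $9,389.00 + $1,522.50 + $12,639.00 + $12,617.00 = $56,765.00
Travel: 29.2 × $265 = $7,738.00
Total: $56,765.00 + $7,738.00 = $64,503.00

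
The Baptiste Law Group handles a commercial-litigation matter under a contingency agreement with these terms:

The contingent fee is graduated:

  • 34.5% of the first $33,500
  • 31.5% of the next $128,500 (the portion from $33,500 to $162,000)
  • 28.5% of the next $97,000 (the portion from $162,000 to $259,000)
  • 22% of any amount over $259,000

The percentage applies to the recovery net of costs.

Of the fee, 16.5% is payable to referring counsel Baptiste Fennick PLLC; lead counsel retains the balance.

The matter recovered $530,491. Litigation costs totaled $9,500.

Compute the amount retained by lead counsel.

$114,660.55

Fee base (net of costs): $530,491 − $9,500 = $520,991
First $33,500 at 34.5% = $11,557.50
Next $128,500 at 31.5% = $40,477.50
Next $97,000 at 28.5% = $27,645.00
Remaining $261,991 at 22% = $57,638.02
Fee: $11,557.50 + $40,477.50 + $27,645.00 + $57,638.02 = $137,318.02
Referral share: 16.5% of $137,318.02 = $22,657.47; lead counsel retains $137,318.02 − $22,657.47 = $114,660.55.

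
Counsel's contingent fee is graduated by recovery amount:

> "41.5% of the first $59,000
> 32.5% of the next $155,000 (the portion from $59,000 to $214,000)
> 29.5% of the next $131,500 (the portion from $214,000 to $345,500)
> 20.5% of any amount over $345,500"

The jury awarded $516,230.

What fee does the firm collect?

$148,652.15

First $59,000 at 41.5% = $24,485.00
Next $155,000 at 32.5% = $50,375.00
Next $131,500 at 29.5% = $38,792.50
Remaining $170,730 at 20.5% = $34,999.65
Fee: $24,485.00 + $50,375.00 + $38,792.50 + $34,999.65 = $148,652.15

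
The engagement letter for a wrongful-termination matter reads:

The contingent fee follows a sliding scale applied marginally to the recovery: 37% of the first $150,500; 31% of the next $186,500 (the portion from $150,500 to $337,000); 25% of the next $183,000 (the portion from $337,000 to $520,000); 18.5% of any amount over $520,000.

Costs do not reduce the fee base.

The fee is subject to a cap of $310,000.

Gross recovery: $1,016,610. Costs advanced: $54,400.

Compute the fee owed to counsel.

$251,122.85

Fee base is the gross recovery, $1,016,610; costs are reimbursed separately.
First $150,500 at 37% = $55,685.00
Next $186,500 at 31% = $57,815.00
Next $183,000 at 25% = $45,750.00
Remaining $496,610 at 18.5% = $91,872.85
Fee: $55,685.00 + $57,815.00 + $45,750.00 + $91,872.85 = $251,122.85
$251,122.85 is under the $310,000 cap.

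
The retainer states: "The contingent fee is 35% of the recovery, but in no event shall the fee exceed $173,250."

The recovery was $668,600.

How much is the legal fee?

35% of $668,600 = $234,010.00
That exceeds the $173,250 cap, so the fee is capped at $173,250.

$173,250.00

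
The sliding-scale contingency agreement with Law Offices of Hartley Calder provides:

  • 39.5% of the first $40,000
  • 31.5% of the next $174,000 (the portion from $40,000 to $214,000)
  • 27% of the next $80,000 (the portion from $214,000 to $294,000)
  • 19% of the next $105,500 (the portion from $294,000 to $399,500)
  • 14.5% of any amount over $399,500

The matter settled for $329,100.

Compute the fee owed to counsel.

First $40,000 at 39.5% = $15,800.00
Next $174,000 at 31.5% = $54,810.00
Next $80,000 at 27% = $21,600.00
Remaining $35,100 at 19% = $6,669.00
Fee: $15,800.00 + $54,810.00 + $21,600.00 + $6,669.00 = $98,879.00

$98,879.00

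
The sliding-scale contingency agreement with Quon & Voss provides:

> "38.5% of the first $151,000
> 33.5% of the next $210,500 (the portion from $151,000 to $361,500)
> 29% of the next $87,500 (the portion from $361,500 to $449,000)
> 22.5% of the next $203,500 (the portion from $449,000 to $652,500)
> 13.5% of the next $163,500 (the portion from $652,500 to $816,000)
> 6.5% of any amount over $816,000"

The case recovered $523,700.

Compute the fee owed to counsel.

$170,835.00

First $151,000 at 38.5% = $58,135.00
Next $210,500 at 33.5% = $70,517.50
Next $87,500 at 29% = $25,375.00
Remaining $74,700 at 22.5% = $16,807.50
Fee: $58,135.00 + $70,517.50 + $25,375.00 + $16,807.50 = $170,835.00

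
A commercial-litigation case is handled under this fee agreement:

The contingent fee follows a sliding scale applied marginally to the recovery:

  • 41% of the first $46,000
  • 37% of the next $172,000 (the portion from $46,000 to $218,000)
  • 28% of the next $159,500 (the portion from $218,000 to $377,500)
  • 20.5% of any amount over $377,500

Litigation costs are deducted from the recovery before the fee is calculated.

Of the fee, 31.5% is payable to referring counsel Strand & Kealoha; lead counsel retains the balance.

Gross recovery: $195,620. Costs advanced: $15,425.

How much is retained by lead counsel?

$46,930.82

Fee base (net of costs): $195,620 − $15,425 = $180,195
First $46,000 at 41% = $18,860.00
Remaining $134,195 at 37% = $49,652.15
Fee: $18,860.00 + $49,652.15 = $68,512.15
Referral share: 31.5% of $68,512.15 = $21,581.33; lead counsel retains $68,512.15 − $21,581.33 = $46,930.82.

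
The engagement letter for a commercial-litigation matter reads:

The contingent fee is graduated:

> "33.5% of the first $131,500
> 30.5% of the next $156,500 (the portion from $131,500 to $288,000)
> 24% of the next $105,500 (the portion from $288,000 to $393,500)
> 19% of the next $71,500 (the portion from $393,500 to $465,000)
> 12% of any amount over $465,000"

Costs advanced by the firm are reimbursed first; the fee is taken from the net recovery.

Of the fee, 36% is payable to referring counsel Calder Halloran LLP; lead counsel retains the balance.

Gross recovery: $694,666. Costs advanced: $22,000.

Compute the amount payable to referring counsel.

Fee base (net of costs): $694,666 − $22,000 = $672,666
First $131,500 at 33.5% = $44,052.50
Next $156,500 at 30.5% = $47,732.50
Next $105,500 at 24% = $25,320.00
Next $71,500 at 19% = $13,585.00
Remaining $207,666 at 12% = $24,919.92
Fee: $44,052.50 + $47,732.50 + $25,320.00 + $13,585.00 + $24,919.92 = $155,609.92
Referral share: 36% of $155,609.92 = $56,019.57; lead counsel retains $155,609.92 − $56,019.57 = $99,590.35.

$56,019.57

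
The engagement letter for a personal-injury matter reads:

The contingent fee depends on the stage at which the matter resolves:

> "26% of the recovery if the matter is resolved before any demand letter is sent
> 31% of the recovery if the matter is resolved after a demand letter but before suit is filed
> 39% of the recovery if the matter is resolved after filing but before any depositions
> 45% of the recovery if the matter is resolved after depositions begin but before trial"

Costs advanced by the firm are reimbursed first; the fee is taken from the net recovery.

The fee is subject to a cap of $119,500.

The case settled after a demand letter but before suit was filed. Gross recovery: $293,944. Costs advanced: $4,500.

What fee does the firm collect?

$89,727.64

Fee base (net of costs): $293,944 − $4,500 = $289,444
The matter settled after a demand letter but before suit was filed, so the 31% rate applies.
$289,444 × 31% = $89,727.64
$89,727.64 is under the $119,500 cap.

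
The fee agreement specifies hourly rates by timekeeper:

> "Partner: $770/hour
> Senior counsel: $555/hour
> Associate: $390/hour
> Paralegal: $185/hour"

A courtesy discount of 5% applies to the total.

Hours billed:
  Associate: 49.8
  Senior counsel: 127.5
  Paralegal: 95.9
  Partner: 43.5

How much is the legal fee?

Partner: 43.5 × $770 = $33,495.00
Senior counsel: 127.5 × $555 = $70,762.50
Associate: 49.8 × $390 = $19,422.00
Paralegal: 95.9 × $185 = $17,741.50
Subtotal: $141,421.00
Less 5% discount: −$7,071.05
Total: $141,421.00 − $7,071.05 = $134,349.95

$134,349.95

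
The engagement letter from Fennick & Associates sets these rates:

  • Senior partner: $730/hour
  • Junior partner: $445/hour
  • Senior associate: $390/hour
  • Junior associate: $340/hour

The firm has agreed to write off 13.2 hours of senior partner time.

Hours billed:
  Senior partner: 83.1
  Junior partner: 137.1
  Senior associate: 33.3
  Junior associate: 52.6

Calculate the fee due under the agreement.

$142,907.50

Senior partner: 83.1 × $730 = $60,663.00
Junior partner: 137.1 × $445 = $61,009.50
Senior associate: 33.3 × $390 = $12,987.00
Junior associate: 52.6 × $340 = $17,884.00
Subtotal: $152,543.50
Write-off: 13.2 × $730 = $9,636.00
Total: $152,543.50 − $9,636.00 = $142,907.50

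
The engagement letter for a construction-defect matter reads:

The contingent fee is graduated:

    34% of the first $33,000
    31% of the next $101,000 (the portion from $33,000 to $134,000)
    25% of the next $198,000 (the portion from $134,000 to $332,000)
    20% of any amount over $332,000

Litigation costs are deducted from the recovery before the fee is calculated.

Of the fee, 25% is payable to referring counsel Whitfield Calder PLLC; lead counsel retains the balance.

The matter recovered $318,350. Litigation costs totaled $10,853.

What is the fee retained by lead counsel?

$64,428.19

Fee base (net of costs): $318,350 − $10,853 = $307,497
First $33,000 at 34% = $11,220.00
Next $101,000 at 31% = $31,310.00
Remaining $173,497 at 25% = $43,374.25
Fee: $11,220.00 + $31,310.00 + $43,374.25 = $85,904.25
Referral share: 25% of $85,904.25 = $21,476.06; lead counsel retains $85,904.25 − $21,476.06 = $64,428.19.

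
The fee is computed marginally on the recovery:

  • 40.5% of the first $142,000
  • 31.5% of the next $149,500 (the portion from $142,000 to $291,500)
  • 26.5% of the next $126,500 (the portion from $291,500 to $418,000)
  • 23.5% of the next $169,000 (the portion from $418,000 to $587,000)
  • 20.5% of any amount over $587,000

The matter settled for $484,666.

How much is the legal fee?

First $142,000 at 40.5% = $57,510.00
Next $149,500 at 31.5% = $47,092.50
Next $126,500 at 26.5% = $33,522.50
Remaining $66,666 at 23.5% = $15,666.51
Fee: $57,510.00 + $47,092.50 + $33,522.50 + $15,666.51 = $153,791.51

$153,791.51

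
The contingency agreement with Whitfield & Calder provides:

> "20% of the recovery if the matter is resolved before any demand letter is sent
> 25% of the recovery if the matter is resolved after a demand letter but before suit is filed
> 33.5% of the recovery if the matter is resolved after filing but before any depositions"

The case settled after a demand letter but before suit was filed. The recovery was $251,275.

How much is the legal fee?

The matter settled after a demand letter but before suit was filed, so the 25% rate applies.
$251,275 × 25% = $62,818.75

$62,818.75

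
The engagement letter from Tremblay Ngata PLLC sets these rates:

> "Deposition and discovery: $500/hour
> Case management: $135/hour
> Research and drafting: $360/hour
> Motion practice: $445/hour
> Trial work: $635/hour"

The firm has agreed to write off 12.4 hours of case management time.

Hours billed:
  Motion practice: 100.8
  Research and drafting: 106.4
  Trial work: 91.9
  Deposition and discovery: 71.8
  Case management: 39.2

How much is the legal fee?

Deposition and discovery: 71.8 × $500 = $35,900.00
Case management: 39.2 × $135 = $5,292.00
Research and drafting: 106.4 × $360 = $38,304.00
Motion practice: 100.8 × $445 = $44,856.00
Trial work: 91.9 × $635 = $58,356.50
Subtotal: $182,708.50
Write-off: 12.4 × $135 = $1,674.00
Total: $182,708.50 − $1,674.00 = $181,034.50

$181,034.50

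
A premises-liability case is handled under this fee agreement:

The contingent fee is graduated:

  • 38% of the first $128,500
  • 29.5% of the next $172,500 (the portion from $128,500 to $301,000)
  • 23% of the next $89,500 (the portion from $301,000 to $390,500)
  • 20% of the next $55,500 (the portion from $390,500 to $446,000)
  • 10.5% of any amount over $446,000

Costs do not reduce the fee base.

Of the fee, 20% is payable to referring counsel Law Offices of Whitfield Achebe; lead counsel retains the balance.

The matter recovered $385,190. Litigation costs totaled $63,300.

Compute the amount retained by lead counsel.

Fee base is the gross recovery, $385,190; costs are reimbursed separately.
First $128,500 at 38% = $48,830.00
Next $172,500 at 29.5% = $50,887.50
Remaining $84,190 at 23% = $19,363.70
Fee: $48,830.00 + $50,887.50 + $19,363.70 = $119,081.20
Referral share: 20% of $119,081.20 = $23,816.24; lead counsel retains $119,081.20 − $23,816.24 = $95,264.96.

$95,264.96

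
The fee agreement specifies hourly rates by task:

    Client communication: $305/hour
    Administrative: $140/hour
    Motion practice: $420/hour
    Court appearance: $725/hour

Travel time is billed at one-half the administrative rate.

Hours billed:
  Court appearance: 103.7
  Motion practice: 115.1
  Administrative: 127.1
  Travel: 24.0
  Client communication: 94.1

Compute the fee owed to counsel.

Client communication: 94.1 × $305 = $28,700.50
Administrative: 127.1 × $140 = $17,794.00
Motion practice: 115.1 × $420 = $48,342.00
Court appearance: 103.7 × $725 = $75,182.50
Subtotal: $28,700.50 + $17,794.00 + $48,342.00 + $75,182.50 = $170,019.00
Travel: 24.0 × ($140 ÷ 2) = 24.0 × $70.00 = $1,680.00
Total: $170,019.00 + $1,680.00 = $171,699.00

$171,699.00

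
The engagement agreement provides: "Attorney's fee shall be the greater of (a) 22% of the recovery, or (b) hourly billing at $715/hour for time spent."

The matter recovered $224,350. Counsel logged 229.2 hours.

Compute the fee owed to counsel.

(a) 22% of $224,350 = $49,357.00
(b) 229.2 × $715 = $163,878.00
The greater is (b): $163,878.00.

$163,878.00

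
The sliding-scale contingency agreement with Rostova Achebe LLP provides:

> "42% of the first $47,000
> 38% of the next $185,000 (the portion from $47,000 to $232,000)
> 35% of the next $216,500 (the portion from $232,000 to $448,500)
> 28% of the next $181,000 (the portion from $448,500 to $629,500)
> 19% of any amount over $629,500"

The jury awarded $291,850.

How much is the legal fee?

First $47,000 at 42% = $19,740.00
Next $185,000 at 38% = $70,300.00
Remaining $59,850 at 35% = $20,947.50
Fee: $19,740.00 + $70,300.00 + $20,947.50 = $110,987.50

$110,987.50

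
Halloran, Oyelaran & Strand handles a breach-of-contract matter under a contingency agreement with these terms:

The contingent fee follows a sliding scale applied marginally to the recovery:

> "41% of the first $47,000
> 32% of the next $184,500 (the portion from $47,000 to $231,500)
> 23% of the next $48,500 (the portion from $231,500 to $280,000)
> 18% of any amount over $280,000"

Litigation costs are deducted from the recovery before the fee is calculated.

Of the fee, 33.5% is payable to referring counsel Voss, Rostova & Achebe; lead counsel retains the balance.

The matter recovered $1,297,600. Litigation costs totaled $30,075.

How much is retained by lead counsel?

Fee base (net of costs): $1,297,600 − $30,075 = $1,267,525
First $47,000 at 41% = $19,270.00
Next $184,500 at 32% = $59,040.00
Next $48,500 at 23% = $11,155.00
Remaining $987,525 at 18% = $177,754.50
Fee: $19,270.00 + $59,040.00 + $11,155.00 + $177,754.50 = $267,219.50
Referral share: 33.5% of $267,219.50 = $89,518.53; lead counsel retains $267,219.50 − $89,518.53 = $177,700.97.

$177,700.97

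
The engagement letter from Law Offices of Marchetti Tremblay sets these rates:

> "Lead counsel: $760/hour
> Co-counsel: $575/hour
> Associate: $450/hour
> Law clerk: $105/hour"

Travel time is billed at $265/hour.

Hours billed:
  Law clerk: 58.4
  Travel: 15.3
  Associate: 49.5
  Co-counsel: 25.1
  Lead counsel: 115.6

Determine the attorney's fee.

Lead counsel: 115.6 × $760 = $87,856.00
Co-counsel: 25.1 × $575 = $14,432.50
Associate: 49.5 × $450 = $22,275.00
Law clerk: 58.4 × $105 = $6,132.00
Subtotal: $87,856.00 + $14,432.50 + $22,275.00 + $6,132.00 = $130,695.50
Travel: 15.3 × $265 = $4,054.50
Total: $130,695.50 + $4,054.50 = $134,750.00

$134,750.00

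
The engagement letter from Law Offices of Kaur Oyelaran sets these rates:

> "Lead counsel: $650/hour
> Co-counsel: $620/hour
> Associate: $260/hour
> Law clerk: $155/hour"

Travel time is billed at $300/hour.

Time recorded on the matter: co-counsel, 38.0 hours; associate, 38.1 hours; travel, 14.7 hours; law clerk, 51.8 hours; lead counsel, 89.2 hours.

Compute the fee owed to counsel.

$103,885.00

Lead counsel: 89.2 × $650 = $57,980.00
Co-counsel: 38.0 × $620 = $23,560.00
Associate: 38.1 × $260 = $9,906.00
Law clerk: 51.8 × $155 = $8,029.00
Subtotal: $57,980.00 + $23,560.00 + $9,906.00 + $8,029.00 = $99,475.00
Travel: 14.7 × $300 = $4,410.00
Total: $99,475.00 + $4,410.00 = $103,885.00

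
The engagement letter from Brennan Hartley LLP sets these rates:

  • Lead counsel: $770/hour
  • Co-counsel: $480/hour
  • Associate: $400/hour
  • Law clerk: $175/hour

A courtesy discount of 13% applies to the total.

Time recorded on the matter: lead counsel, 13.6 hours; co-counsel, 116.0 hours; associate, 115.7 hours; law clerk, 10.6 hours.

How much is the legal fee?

Lead counsel: 13.6 × $770 = $10,472.00
Co-counsel: 116.0 × $480 = $55,680.00
Associate: 115.7 × $400 = $46,280.00
Law clerk: 10.6 × $175 = $1,855.00
Subtotal: $114,287.00
Less 13% discount: −$14,857.31
Total: $114,287.00 − $14,857.31 = $99,429.69

$99,429.69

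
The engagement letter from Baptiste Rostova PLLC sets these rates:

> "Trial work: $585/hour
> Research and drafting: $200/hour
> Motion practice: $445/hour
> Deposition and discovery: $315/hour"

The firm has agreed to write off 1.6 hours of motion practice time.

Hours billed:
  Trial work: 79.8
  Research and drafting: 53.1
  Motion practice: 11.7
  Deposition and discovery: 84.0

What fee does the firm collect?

$88,257.50

Trial work: 79.8 × $585 = $46,683.00
Research and drafting: 53.1 × $200 = $10,620.00
Motion practice: 11.7 × $445 = $5,206.50
Deposition and discovery: 84.0 × $315 = $26,460.00
Subtotal: $88,969.50
Write-off: 1.6 × $445 = $712.00
Total: $88,969.50 − $712.00 = $88,257.50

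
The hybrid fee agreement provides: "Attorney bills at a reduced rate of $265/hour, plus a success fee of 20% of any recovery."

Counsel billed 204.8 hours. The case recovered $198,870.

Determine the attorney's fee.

$94,046.00

Hourly: 204.8 × $265 = $54,272.00
Success fee: 20% of $198,870 = $39,774.00
Total: $54,272.00 + $39,774.00 = $94,046.00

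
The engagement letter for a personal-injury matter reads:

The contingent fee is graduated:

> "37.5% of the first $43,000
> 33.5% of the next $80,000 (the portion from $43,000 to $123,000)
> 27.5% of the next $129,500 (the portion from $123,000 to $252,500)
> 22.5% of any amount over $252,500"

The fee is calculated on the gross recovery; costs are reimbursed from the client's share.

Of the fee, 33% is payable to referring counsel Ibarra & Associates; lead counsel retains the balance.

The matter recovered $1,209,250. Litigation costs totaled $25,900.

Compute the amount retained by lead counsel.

Fee base is the gross recovery, $1,209,250; costs are reimbursed separately.
First $43,000 at 37.5% = $16,125.00
Next $80,000 at 33.5% = $26,800.00
Next $129,500 at 27.5% = $35,612.50
Remaining $956,750 at 22.5% = $215,268.75
Fee: $16,125.00 + $26,800.00 + $35,612.50 + $215,268.75 = $293,806.25
Referral share: 33% of $293,806.25 = $96,956.06; lead counsel retains $293,806.25 − $96,956.06 = $196,850.19.

$196,850.19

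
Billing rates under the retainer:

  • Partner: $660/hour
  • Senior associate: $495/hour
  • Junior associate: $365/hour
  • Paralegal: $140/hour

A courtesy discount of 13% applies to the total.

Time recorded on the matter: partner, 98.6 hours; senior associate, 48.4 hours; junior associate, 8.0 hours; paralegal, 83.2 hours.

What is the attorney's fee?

Partner: 98.6 × $660 = $65,076.00
Senior associate: 48.4 × $495 = $23,958.00
Junior associate: 8.0 × $365 = $2,920.00
Paralegal: 83.2 × $140 = $11,648.00
Subtotal: $103,602.00
Less 13% discount: −$13,468.26
Total: $103,602.00 − $13,468.26 = $90,133.74

$90,133.74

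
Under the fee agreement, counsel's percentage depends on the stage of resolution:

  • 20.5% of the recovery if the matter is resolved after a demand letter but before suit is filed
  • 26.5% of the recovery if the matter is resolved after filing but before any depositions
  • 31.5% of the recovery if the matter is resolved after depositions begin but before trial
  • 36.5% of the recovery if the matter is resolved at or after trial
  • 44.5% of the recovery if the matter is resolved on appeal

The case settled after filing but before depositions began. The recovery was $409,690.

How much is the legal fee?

$108,567.85

The matter settled after filing but before depositions began, so the 26.5% rate applies.
$409,690 × 26.5% = $108,567.85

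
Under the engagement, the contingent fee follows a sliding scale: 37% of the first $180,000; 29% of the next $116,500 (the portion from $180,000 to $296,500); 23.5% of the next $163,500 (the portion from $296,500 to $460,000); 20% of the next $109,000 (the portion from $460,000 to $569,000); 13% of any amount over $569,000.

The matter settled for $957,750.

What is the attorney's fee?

$211,145.00

First $180,000 at 37% = $66,600.00
Next $116,500 at 29% = $33,785.00
Next $163,500 at 23.5% = $38,422.50
Next $109,000 at 20% = $21,800.00
Remaining $388,750 at 13% = $50,537.50
Fee: $66,600.00 + $33,785.00 + $38,422.50 + $21,800.00 + $50,537.50 = $211,145.00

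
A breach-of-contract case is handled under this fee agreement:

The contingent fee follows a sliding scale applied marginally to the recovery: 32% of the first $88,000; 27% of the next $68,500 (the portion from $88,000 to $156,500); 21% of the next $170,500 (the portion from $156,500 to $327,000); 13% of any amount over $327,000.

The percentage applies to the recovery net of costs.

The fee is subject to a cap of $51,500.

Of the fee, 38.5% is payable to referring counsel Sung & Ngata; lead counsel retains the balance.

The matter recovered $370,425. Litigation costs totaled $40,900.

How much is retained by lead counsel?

$31,672.50

Fee base (net of costs): $370,425 − $40,900 = $329,525
First $88,000 at 32% = $28,160.00
Next $68,500 at 27% = $18,495.00
Next $170,500 at 21% = $35,805.00
Remaining $2,525 at 13% = $328.25
Fee: $28,160.00 + $18,495.00 + $35,805.00 + $328.25 = $82,788.25
$82,788.25 exceeds the $51,500 cap, so the fee is capped at $51,500.00.
Referral share: 38.5% of $51,500.00 = $19,827.50; lead counsel retains $51,500.00 − $19,827.50 = $31,672.50.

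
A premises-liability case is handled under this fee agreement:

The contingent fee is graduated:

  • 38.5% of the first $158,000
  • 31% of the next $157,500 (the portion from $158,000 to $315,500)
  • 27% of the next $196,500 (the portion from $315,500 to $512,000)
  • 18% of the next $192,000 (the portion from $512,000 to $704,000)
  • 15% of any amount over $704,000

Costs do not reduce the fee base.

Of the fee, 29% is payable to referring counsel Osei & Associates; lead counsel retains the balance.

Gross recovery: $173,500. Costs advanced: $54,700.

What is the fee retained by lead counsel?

Fee base is the gross recovery, $173,500; costs are reimbursed separately.
First $158,000 at 38.5% = $60,830.00
Remaining $15,500 at 31% = $4,805.00
Fee: $60,830.00 + $4,805.00 = $65,635.00
Referral share: 29% of $65,635.00 = $19,034.15; lead counsel retains $65,635.00 − $19,034.15 = $46,600.85.

$46,600.85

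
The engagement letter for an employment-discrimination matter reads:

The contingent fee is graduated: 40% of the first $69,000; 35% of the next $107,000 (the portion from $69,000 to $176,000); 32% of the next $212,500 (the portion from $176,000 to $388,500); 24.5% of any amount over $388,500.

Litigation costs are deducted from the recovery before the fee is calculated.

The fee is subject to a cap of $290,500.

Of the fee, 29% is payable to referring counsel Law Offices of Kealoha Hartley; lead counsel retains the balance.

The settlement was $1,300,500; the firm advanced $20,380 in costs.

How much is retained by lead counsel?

$206,255.00

Fee base (net of costs): $1,300,500 − $20,380 = $1,280,120
First $69,000 at 40% = $27,600.00
Next $107,000 at 35% = $37,450.00
Next $212,500 at 32% = $68,000.00
Remaining $891,620 at 24.5% = $218,446.90
Fee: $27,600.00 + $37,450.00 + $68,000.00 + $218,446.90 = $351,496.90
$351,496.90 exceeds the $290,500 cap, so the fee is capped at $290,500.00.
Referral share: 29% of $290,500.00 = $84,245.00; lead counsel retains $290,500.00 − $84,245.00 = $206,255.00.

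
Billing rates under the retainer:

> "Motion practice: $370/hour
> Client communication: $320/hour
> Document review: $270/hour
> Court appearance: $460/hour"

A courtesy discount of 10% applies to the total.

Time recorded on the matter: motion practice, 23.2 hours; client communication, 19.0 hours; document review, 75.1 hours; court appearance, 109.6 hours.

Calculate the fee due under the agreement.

$76,821.30

Motion practice: 23.2 × $370 = $8,584.00
Client communication: 19.0 × $320 = $6,080.00
Document review: 75.1 × $270 = $20,277.00
Court appearance: 109.6 × $460 = $50,416.00
Subtotal: $85,357.00
Less 10% discount: −$8,535.70
Total: $85,357.00 − $8,535.70 = $76,821.30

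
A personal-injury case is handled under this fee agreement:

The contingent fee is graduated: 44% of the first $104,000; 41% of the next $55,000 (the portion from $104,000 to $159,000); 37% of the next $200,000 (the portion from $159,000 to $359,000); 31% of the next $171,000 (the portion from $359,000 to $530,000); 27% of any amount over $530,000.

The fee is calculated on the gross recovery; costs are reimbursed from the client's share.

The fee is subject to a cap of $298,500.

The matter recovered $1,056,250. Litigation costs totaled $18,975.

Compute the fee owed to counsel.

$298,500.00

Fee base is the gross recovery, $1,056,250; costs are reimbursed separately.
First $104,000 at 44% = $45,760.00
Next $55,000 at 41% = $22,550.00
Next $200,000 at 37% = $74,000.00
Next $171,000 at 31% = $53,010.00
Remaining $526,250 at 27% = $142,087.50
Fee: $45,760.00 + $22,550.00 + $74,000.00 + $53,010.00 + $142,087.50 = $337,407.50
$337,407.50 exceeds the $298,500 cap, so the fee is capped at $298,500.00.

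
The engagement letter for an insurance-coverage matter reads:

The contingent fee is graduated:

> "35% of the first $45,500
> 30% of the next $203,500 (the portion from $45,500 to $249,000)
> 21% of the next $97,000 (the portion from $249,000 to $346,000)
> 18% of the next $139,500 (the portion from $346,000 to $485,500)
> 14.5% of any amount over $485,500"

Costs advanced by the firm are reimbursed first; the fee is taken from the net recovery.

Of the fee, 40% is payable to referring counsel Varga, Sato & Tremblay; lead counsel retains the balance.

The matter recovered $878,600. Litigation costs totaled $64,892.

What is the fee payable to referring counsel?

$68,018.06

Fee base (net of costs): $878,600 − $64,892 = $813,708
First $45,500 at 35% = $15,925.00
Next $203,500 at 30% = $61,050.00
Next $97,000 at 21% = $20,370.00
Next $139,500 at 18% = $25,110.00
Remaining $328,208 at 14.5% = $47,590.16
Fee: $15,925.00 + $61,050.00 + $20,370.00 + $25,110.00 + $47,590.16 = $170,045.16
Referral share: 40% of $170,045.16 = $68,018.06; lead counsel retains $170,045.16 − $68,018.06 = $102,027.10.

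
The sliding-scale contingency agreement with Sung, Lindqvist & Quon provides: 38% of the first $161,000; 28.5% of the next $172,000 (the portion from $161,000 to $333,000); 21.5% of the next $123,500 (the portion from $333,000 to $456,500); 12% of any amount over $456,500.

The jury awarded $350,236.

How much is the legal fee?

$113,905.74

First $161,000 at 38% = $61,180.00
Next $172,000 at 28.5% = $49,020.00
Remaining $17,236 at 21.5% = $3,705.74
Fee: $61,180.00 + $49,020.00 + $3,705.74 = $113,905.74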